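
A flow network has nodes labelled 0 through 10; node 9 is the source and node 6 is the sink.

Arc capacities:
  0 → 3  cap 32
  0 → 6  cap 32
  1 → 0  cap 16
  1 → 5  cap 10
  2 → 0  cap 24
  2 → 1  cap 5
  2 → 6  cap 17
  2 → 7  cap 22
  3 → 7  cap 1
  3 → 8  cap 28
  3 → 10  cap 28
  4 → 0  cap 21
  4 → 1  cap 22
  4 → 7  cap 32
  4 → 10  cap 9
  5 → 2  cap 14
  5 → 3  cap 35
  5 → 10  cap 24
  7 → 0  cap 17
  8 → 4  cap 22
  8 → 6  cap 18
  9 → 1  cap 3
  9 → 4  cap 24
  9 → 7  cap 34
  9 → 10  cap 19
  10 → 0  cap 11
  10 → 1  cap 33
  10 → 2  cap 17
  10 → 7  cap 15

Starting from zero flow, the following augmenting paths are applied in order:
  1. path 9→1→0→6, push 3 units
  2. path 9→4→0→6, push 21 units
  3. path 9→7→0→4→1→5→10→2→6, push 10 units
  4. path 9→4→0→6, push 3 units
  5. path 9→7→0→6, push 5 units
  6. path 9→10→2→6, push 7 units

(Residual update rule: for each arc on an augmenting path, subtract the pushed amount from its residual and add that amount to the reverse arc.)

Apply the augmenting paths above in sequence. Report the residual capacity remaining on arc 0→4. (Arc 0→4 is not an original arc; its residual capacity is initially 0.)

Residual capacity of (0,4): 14

after path 1 (9→1→0→6, push 3): res(0,4)=0
after path 2 (9→4→0→6, push 21): res(0,4)=21
after path 3 (9→7→0→4→1→5→10→2→6, push 10): res(0,4)=11
after path 4 (9→4→0→6, push 3): res(0,4)=14
after path 5 (9→7→0→6, push 5): res(0,4)=14
after path 6 (9→10→2→6, push 7): res(0,4)=14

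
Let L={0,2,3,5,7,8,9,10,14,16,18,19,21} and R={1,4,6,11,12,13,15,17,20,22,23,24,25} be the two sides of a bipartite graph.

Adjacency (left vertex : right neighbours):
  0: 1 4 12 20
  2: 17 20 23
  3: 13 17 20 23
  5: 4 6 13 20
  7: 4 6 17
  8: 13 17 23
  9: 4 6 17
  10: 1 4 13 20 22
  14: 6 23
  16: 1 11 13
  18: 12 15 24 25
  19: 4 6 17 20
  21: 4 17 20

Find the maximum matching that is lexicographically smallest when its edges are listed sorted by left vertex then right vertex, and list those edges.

Lex-smallest maximum matching: {(0,1), (2,17), (3,13), (5,4), (7,6), (8,23), (10,22), (16,11), (18,12), (19,20)}

|M| = 10 (so the lex-smallest maximum matching has 10 edges)
process left vertices in ascending order; for each, take the smallest-labelled available neighbour that still permits 10 edges overall, or leave it unmatched if none does
lex-smallest matching: {0-1, 2-17, 3-13, 5-4, 7-6, 8-23, 10-22, 16-11, 18-12, 19-20}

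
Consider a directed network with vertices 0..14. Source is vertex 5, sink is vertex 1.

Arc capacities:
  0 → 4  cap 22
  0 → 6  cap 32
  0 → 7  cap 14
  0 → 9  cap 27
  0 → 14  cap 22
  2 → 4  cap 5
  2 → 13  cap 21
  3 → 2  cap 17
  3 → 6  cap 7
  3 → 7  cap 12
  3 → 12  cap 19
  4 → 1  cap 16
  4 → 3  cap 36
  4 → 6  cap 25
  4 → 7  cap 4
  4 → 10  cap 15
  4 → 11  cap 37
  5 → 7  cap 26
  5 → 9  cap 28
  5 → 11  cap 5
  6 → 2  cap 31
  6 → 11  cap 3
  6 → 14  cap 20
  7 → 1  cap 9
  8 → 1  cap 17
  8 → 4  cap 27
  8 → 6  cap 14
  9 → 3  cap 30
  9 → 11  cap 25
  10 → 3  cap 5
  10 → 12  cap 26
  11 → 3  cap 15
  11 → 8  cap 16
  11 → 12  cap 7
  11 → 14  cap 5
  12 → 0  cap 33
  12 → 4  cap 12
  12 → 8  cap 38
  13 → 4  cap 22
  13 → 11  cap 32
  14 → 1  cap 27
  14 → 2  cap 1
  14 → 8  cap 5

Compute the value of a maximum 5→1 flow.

augment #1: 5→7→1 bottleneck 9, total now 9
augment #2: 5→11→8→1 bottleneck 5, total now 14
augment #3: 5→9→11→8→1 bottleneck 11, total now 25
augment #4: 5→9→11→14→1 bottleneck 5, total now 30
augment #5: 5→9→3→2→4→1 bottleneck 5, total now 35
augment #6: 5→9→3→6→14→1 bottleneck 7, total now 42

Maximum flow value: 42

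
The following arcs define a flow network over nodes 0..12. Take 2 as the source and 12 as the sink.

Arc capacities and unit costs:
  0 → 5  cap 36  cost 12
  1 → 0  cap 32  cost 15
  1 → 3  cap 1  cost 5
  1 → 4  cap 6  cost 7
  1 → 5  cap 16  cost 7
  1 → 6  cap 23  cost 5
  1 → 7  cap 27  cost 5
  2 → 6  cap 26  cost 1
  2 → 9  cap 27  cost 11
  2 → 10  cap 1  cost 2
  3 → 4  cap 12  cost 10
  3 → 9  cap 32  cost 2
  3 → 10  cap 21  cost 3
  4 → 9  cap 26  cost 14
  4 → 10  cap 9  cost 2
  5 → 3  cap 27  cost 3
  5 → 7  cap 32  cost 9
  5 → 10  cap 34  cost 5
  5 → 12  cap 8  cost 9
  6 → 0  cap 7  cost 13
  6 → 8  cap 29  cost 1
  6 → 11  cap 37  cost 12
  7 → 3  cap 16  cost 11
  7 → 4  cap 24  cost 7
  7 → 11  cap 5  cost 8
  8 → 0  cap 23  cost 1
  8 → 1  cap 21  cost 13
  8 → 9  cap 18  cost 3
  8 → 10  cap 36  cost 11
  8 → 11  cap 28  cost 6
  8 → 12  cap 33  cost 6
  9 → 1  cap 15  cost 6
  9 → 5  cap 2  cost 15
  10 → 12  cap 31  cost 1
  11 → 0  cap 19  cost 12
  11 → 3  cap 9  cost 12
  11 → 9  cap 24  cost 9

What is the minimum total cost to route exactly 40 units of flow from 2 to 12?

Minimum cost for 40 units: 576

shortest-cost path #1: 2→10→12 push 1 @ unit cost 3 (adds 3)
shortest-cost path #2: 2→6→8→12 push 26 @ unit cost 8 (adds 208)
shortest-cost path #3: 2→9→1→3→10→12 push 1 @ unit cost 26 (adds 26)
shortest-cost path #4: 2→9→1→4→10→12 push 6 @ unit cost 27 (adds 162)
shortest-cost path #5: 2→9→1→6→8→12 push 3 @ unit cost 29 (adds 87)
shortest-cost path #6: 2→9→1→5→10→12 push 3 @ unit cost 30 (adds 90)
total cost = 576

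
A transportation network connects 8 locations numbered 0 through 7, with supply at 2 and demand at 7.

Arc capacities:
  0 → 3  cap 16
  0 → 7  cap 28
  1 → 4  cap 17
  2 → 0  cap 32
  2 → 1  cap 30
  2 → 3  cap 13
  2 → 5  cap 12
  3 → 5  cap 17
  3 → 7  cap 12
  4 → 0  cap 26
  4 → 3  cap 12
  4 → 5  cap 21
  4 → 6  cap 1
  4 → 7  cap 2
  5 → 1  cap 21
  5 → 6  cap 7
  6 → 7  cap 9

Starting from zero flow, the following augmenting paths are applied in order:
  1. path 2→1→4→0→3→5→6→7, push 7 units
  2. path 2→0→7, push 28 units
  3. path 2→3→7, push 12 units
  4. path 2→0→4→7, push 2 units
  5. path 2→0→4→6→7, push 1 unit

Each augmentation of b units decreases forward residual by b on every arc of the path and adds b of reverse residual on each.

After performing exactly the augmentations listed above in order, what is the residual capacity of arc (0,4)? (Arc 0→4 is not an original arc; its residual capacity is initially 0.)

after path 1 (2→1→4→0→3→5→6→7, push 7): res(0,4)=7
after path 2 (2→0→7, push 28): res(0,4)=7
after path 3 (2→3→7, push 12): res(0,4)=7
after path 4 (2→0→4→7, push 2): res(0,4)=5
after path 5 (2→0→4→6→7, push 1): res(0,4)=4

Residual capacity of (0,4): 4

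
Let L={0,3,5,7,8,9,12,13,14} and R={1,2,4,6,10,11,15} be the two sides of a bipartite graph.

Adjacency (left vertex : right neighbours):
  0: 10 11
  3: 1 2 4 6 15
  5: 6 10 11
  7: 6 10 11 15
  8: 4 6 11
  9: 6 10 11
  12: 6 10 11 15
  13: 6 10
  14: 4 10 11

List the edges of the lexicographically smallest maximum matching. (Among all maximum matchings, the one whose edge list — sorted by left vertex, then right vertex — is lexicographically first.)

Lex-smallest maximum matching: {(0,10), (3,1), (5,6), (7,11), (8,4), (12,15)}

|M| = 6 (so the lex-smallest maximum matching has 6 edges)
process left vertices in ascending order; for each, take the smallest-labelled available neighbour that still permits 6 edges overall, or leave it unmatched if none does
lex-smallest matching: {0-10, 3-1, 5-6, 7-11, 8-4, 12-15}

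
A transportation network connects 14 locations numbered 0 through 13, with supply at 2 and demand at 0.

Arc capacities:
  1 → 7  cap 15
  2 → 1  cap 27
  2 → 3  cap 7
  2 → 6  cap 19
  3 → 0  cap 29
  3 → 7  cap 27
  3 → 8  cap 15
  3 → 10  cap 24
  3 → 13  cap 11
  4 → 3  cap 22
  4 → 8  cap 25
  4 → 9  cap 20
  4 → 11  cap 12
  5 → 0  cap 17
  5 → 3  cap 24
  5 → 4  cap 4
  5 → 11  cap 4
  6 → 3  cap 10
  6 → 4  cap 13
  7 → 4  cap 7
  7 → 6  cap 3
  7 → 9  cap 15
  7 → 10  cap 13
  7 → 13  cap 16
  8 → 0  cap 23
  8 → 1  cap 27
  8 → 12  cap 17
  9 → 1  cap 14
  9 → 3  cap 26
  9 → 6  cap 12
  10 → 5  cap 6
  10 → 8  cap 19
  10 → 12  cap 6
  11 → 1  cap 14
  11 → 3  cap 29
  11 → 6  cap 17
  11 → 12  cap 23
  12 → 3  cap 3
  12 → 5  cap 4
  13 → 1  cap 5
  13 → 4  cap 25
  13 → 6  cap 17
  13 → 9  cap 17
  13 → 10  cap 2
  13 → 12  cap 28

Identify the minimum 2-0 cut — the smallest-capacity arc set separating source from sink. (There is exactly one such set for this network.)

augment #1: 2→3→0 push 7
augment #2: 2→6→3→0 push 10
augment #3: 2→6→4→3→0 push 9
augment #4: 2→1→7→4→3→0 push 3
augment #5: 2→1→7→4→8→0 push 4
augment #6: 2→1→7→10→5→0 push 6
augment #7: 2→1→7→10→8→0 push 2
max flow = 41; residual-reachable set from 2 gives S-side
cut edges (S→T): {(1,7), (2,3), (2,6)} total cap 41

Min-cut arcs: {(1,7), (2,3), (2,6)} (total capacity 41)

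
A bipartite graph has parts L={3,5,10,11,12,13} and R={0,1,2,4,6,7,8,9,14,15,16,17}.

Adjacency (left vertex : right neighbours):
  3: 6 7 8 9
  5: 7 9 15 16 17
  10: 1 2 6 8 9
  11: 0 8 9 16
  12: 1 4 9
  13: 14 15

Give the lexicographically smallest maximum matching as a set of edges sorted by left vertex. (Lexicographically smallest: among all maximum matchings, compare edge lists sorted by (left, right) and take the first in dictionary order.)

|M| = 6 (so the lex-smallest maximum matching has 6 edges)
process left vertices in ascending order; for each, take the smallest-labelled available neighbour that still permits 6 edges overall, or leave it unmatched if none does
lex-smallest matching: {3-6, 5-7, 10-1, 11-0, 12-4, 13-14}

Lex-smallest maximum matching: {(3,6), (5,7), (10,1), (11,0), (12,4), (13,14)}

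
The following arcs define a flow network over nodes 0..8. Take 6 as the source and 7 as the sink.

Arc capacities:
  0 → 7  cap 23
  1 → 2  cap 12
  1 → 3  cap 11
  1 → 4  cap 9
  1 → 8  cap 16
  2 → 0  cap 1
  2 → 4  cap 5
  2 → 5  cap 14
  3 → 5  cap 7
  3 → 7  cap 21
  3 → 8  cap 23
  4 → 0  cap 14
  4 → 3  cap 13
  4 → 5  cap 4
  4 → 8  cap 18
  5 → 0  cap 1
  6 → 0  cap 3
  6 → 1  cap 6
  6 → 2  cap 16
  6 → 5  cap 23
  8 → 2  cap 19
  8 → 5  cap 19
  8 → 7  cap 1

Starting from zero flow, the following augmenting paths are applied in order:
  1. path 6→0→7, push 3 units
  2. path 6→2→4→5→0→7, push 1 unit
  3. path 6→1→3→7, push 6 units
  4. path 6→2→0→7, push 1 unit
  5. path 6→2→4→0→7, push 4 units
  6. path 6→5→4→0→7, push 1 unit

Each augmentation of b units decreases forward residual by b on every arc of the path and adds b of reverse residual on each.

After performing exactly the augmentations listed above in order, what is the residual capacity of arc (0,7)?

after path 1 (6→0→7, push 3): res(0,7)=20
after path 2 (6→2→4→5→0→7, push 1): res(0,7)=19
after path 3 (6→1→3→7, push 6): res(0,7)=19
after path 4 (6→2→0→7, push 1): res(0,7)=18
after path 5 (6→2→4→0→7, push 4): res(0,7)=14
after path 6 (6→5→4→0→7, push 1): res(0,7)=13

Residual capacity of (0,7): 13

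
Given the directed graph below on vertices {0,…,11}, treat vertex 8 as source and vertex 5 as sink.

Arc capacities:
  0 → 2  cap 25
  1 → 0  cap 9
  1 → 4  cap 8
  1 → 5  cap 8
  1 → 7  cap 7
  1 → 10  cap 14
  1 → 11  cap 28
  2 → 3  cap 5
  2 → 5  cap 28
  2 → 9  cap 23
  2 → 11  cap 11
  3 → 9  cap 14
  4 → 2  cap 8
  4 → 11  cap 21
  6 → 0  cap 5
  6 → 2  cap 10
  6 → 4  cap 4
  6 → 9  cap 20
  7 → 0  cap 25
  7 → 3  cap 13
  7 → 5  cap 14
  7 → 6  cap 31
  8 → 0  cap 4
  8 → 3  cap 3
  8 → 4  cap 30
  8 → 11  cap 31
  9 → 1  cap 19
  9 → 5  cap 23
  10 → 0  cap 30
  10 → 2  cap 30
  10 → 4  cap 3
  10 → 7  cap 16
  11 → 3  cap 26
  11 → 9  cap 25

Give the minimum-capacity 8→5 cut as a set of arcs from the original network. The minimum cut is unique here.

augment #1: 8→0→2→5 push 4
augment #2: 8→3→9→5 push 3
augment #3: 8→4→2→5 push 8
augment #4: 8→11→9→5 push 20
augment #5: 8→11→9→1→5 push 5
augment #6: 8→11→3→9→1→5 push 3
augment #7: 8→11→3→9→1→7→5 push 3
augment #8: 8→4→11→3→9→1→7→5 push 4
augment #9: 8→4→11→3→9→1→0→2→5 push 1
max flow = 51; residual-reachable set from 8 gives S-side
cut edges (S→T): {(3,9), (4,2), (8,0), (11,9)} total cap 51

Min-cut arcs: {(3,9), (4,2), (8,0), (11,9)} (total capacity 51)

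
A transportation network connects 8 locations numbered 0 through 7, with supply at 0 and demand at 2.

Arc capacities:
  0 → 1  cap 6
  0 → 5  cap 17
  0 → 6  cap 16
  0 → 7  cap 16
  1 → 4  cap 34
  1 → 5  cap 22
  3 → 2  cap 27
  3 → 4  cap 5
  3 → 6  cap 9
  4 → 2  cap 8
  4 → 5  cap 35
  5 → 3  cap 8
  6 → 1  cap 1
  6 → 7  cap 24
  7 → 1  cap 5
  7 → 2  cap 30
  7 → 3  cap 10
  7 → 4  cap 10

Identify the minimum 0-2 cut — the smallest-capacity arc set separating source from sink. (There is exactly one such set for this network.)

Min-cut arcs: {(0,1), (0,6), (0,7), (5,3)} (total capacity 46)

augment #1: 0→7→2 push 16
augment #2: 0→1→4→2 push 6
augment #3: 0→5→3→2 push 8
augment #4: 0→6→7→2 push 14
augment #5: 0→6→1→4→2 push 1
augment #6: 0→6→7→3→2 push 1
max flow = 46; residual-reachable set from 0 gives S-side
cut edges (S→T): {(0,1), (0,6), (0,7), (5,3)} total cap 46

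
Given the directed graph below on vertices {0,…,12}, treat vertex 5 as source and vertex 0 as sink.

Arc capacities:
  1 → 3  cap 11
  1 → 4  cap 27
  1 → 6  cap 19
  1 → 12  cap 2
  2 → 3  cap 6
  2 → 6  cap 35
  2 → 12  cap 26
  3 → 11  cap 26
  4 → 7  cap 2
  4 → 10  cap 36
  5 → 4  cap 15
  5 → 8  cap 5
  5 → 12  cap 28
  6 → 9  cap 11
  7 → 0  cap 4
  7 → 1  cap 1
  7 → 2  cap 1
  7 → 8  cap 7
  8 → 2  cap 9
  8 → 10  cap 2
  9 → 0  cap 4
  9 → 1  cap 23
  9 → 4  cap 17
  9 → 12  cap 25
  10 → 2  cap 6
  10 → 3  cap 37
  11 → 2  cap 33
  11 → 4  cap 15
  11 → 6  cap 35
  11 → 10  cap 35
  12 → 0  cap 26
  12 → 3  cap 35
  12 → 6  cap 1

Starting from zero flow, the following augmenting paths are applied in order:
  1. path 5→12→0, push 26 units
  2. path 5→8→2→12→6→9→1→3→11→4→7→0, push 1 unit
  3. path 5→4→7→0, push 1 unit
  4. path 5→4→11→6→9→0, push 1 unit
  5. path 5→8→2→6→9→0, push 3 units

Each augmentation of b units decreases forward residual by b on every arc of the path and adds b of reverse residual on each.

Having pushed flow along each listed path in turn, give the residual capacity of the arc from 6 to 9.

after path 1 (5→12→0, push 26): res(6,9)=11
after path 2 (5→8→2→12→6→9→1→3→11→4→7→0, push 1): res(6,9)=10
after path 3 (5→4→7→0, push 1): res(6,9)=10
after path 4 (5→4→11→6→9→0, push 1): res(6,9)=9
after path 5 (5→8→2→6→9→0, push 3): res(6,9)=6

Residual capacity of (6,9): 6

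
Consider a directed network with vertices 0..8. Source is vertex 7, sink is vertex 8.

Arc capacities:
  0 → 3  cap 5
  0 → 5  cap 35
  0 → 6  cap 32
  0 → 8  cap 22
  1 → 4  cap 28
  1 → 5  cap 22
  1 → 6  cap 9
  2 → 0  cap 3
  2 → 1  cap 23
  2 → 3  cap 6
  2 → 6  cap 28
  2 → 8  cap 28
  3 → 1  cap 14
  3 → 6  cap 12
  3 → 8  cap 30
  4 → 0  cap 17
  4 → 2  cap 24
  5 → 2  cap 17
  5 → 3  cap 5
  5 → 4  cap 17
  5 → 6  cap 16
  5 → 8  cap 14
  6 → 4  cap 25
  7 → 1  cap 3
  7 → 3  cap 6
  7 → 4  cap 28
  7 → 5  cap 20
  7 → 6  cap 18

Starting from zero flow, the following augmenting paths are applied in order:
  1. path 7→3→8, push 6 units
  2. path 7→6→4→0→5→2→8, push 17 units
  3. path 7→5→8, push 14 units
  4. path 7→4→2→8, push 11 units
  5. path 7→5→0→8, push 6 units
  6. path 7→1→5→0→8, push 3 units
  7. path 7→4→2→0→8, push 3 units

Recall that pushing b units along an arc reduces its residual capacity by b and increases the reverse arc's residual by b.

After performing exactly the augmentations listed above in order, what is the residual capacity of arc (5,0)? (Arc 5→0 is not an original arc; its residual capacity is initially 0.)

after path 1 (7→3→8, push 6): res(5,0)=0
after path 2 (7→6→4→0→5→2→8, push 17): res(5,0)=17
after path 3 (7→5→8, push 14): res(5,0)=17
after path 4 (7→4→2→8, push 11): res(5,0)=17
after path 5 (7→5→0→8, push 6): res(5,0)=11
after path 6 (7→1→5→0→8, push 3): res(5,0)=8
after path 7 (7→4→2→0→8, push 3): res(5,0)=8

Residual capacity of (5,0): 8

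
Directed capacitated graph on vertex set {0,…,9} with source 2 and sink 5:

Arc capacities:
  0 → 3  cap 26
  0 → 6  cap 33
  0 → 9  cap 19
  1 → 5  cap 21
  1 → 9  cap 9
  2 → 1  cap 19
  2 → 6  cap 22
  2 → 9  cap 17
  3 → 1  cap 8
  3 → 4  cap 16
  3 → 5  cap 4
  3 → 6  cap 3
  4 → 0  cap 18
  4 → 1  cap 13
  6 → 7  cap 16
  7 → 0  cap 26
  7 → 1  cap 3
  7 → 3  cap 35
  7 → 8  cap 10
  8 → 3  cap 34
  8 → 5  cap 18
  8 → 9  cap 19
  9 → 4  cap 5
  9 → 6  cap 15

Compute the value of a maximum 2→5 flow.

augment #1: 2→1→5 bottleneck 19, total now 19
augment #2: 2→6→7→1→5 bottleneck 2, total now 21
augment #3: 2→6→7→3→5 bottleneck 4, total now 25
augment #4: 2→6→7→8→5 bottleneck 10, total now 35

Maximum flow value: 35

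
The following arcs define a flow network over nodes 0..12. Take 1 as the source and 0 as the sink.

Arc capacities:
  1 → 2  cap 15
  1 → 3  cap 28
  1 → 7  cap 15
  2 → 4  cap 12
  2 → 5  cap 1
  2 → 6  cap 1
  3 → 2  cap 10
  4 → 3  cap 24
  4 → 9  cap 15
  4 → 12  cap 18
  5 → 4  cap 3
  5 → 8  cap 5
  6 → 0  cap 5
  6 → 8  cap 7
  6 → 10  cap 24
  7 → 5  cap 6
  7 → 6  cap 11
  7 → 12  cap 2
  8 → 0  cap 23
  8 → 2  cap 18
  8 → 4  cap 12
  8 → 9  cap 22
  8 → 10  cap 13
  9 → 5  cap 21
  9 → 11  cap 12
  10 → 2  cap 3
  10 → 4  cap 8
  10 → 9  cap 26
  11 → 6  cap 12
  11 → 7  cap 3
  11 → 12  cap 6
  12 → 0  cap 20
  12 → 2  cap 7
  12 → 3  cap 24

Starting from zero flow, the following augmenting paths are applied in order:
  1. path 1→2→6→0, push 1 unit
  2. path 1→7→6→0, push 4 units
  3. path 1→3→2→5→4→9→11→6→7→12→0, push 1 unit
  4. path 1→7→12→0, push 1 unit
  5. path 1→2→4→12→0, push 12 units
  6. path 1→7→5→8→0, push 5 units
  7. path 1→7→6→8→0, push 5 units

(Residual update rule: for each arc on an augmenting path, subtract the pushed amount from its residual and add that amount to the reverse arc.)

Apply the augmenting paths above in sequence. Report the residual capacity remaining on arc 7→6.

after path 1 (1→2→6→0, push 1): res(7,6)=11
after path 2 (1→7→6→0, push 4): res(7,6)=7
after path 3 (1→3→2→5→4→9→11→6→7→12→0, push 1): res(7,6)=8
after path 4 (1→7→12→0, push 1): res(7,6)=8
after path 5 (1→2→4→12→0, push 12): res(7,6)=8
after path 6 (1→7→5→8→0, push 5): res(7,6)=8
after path 7 (1→7→6→8→0, push 5): res(7,6)=3

Residual capacity of (7,6): 3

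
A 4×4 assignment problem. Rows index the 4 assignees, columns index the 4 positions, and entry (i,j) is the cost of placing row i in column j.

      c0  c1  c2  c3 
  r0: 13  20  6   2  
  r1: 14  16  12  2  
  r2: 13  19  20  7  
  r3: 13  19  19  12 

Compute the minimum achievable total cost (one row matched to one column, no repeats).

one of 2 optimal assignments: row0→col2 (cost 6), row1→col3 (cost 2), row2→col0 (cost 13), row3→col1 (cost 19)
total = 6 + 2 + 13 + 19 = 40

Minimum assignment cost: 40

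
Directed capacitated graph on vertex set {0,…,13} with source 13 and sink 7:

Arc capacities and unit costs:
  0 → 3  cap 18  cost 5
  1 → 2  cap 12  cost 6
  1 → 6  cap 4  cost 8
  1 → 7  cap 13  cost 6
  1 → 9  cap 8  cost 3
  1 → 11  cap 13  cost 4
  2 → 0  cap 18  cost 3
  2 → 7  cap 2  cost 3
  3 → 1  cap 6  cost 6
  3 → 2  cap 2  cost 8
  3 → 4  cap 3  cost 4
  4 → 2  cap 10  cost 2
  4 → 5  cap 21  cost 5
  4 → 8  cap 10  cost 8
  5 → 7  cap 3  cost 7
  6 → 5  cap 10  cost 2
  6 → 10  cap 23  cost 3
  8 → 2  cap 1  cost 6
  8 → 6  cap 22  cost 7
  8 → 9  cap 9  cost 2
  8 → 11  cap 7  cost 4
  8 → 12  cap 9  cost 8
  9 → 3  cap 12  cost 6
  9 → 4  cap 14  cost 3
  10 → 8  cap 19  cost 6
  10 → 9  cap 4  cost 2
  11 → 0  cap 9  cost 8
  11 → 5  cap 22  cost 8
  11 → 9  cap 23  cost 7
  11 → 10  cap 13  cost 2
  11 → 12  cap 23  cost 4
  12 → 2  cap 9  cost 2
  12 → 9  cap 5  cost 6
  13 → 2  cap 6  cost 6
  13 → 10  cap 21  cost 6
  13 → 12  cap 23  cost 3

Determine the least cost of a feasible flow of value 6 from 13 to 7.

shortest-cost path #1: 13→12→2→7 push 2 @ unit cost 8 (adds 16)
shortest-cost path #2: 13→10→9→4→5→7 push 3 @ unit cost 23 (adds 69)
shortest-cost path #3: 13→12→2→0→3→1→7 push 1 @ unit cost 25 (adds 25)
total cost = 110

Minimum cost for 6 units: 110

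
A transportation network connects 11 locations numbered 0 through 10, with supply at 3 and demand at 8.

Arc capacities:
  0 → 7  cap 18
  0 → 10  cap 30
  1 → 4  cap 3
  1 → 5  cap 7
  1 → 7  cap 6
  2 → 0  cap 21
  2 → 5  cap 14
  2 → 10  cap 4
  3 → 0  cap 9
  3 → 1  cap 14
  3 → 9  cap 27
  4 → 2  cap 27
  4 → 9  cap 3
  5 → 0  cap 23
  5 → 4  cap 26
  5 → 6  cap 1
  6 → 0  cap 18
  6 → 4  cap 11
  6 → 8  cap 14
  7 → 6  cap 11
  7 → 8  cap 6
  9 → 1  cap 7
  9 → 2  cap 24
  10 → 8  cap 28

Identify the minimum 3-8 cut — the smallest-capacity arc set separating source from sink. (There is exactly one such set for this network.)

Min-cut arcs: {(5,6), (7,6), (7,8), (10,8)} (total capacity 46)

augment #1: 3→0→7→8 push 6
augment #2: 3→0→10→8 push 3
augment #3: 3→1→5→6→8 push 1
augment #4: 3→1→7→6→8 push 6
augment #5: 3→9→2→10→8 push 4
augment #6: 3→1→5→0→10→8 push 6
augment #7: 3→9→2→0→10→8 push 15
augment #8: 3→9→2→0→7→6→8 push 5
max flow = 46; residual-reachable set from 3 gives S-side
cut edges (S→T): {(5,6), (7,6), (7,8), (10,8)} total cap 46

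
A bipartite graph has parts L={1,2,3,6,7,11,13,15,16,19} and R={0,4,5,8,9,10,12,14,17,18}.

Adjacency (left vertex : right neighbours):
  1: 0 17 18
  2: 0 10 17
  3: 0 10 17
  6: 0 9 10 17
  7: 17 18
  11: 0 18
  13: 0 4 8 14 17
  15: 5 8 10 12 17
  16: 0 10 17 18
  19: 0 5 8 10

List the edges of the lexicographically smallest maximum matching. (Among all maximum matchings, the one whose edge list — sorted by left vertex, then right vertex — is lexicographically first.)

Lex-smallest maximum matching: {(1,0), (2,10), (3,17), (6,9), (7,18), (13,4), (15,5), (19,8)}

|M| = 8 (so the lex-smallest maximum matching has 8 edges)
process left vertices in ascending order; for each, take the smallest-labelled available neighbour that still permits 8 edges overall, or leave it unmatched if none does
lex-smallest matching: {1-0, 2-10, 3-17, 6-9, 7-18, 13-4, 15-5, 19-8}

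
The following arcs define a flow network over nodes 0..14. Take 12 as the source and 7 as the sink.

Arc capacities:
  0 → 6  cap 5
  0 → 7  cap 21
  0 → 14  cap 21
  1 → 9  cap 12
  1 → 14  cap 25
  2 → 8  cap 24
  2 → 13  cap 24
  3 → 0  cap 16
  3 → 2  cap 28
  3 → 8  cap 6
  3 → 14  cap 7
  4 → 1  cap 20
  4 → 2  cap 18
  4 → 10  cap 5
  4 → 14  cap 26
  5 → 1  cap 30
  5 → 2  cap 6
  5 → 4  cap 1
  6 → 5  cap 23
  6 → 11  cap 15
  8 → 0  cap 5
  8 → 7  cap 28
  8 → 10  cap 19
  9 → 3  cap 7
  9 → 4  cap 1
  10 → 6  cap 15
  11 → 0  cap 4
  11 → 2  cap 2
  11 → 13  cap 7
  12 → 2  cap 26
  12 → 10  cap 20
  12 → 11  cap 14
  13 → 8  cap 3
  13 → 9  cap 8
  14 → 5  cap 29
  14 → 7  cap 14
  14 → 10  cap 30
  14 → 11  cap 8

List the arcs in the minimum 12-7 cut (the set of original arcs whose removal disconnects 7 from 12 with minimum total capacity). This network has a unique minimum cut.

augment #1: 12→2→8→7 push 24
augment #2: 12→11→0→7 push 4
augment #3: 12→2→13→8→7 push 2
augment #4: 12→11→13→8→7 push 1
augment #5: 12→10→6→5→1→14→7 push 14
augment #6: 12→11→13→9→3→0→7 push 6
augment #7: 12→11→2→13→9→3→0→7 push 1
max flow = 52; residual-reachable set from 12 gives S-side
cut edges (S→T): {(2,8), (9,3), (11,0), (13,8), (14,7)} total cap 52

Min-cut arcs: {(2,8), (9,3), (11,0), (13,8), (14,7)} (total capacity 52)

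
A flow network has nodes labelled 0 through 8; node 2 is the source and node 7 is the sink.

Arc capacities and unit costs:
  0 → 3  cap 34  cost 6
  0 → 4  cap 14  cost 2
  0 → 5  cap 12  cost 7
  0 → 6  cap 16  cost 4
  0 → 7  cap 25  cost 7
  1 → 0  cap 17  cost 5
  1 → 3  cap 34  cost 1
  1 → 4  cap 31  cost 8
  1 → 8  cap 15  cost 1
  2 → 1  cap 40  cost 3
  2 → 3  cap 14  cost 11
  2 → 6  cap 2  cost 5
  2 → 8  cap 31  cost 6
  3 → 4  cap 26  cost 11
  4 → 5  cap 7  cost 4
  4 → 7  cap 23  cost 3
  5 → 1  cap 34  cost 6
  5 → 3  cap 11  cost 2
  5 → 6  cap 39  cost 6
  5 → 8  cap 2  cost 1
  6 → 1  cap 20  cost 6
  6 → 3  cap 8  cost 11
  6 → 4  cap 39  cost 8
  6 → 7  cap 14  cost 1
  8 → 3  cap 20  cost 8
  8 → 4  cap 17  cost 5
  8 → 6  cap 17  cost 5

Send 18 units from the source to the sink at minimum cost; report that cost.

Minimum cost for 18 units: 181

shortest-cost path #1: 2→6→7 push 2 @ unit cost 6 (adds 12)
shortest-cost path #2: 2→1→8→6→7 push 12 @ unit cost 10 (adds 120)
shortest-cost path #3: 2→1→8→4→7 push 3 @ unit cost 12 (adds 36)
shortest-cost path #4: 2→1→0→4→7 push 1 @ unit cost 13 (adds 13)
total cost = 181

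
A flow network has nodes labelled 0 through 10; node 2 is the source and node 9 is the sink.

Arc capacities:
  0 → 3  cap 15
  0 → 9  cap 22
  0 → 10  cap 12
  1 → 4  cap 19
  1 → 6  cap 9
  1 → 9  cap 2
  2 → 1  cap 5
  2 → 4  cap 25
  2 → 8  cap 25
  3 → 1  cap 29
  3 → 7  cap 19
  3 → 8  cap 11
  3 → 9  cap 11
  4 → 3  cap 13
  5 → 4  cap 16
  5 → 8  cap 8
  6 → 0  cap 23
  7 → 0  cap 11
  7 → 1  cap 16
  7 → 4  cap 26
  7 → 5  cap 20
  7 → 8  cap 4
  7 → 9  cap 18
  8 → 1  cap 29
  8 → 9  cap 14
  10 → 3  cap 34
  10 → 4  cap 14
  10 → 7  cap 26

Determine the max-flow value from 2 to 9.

Maximum flow value: 38

augment #1: 2→1→9 bottleneck 2, total now 2
augment #2: 2→8→9 bottleneck 14, total now 16
augment #3: 2→4→3→9 bottleneck 11, total now 27
augment #4: 2→1→6→0→9 bottleneck 3, total now 30
augment #5: 2→4→3→7→9 bottleneck 2, total now 32
augment #6: 2→8→1→6→0→9 bottleneck 6, total now 38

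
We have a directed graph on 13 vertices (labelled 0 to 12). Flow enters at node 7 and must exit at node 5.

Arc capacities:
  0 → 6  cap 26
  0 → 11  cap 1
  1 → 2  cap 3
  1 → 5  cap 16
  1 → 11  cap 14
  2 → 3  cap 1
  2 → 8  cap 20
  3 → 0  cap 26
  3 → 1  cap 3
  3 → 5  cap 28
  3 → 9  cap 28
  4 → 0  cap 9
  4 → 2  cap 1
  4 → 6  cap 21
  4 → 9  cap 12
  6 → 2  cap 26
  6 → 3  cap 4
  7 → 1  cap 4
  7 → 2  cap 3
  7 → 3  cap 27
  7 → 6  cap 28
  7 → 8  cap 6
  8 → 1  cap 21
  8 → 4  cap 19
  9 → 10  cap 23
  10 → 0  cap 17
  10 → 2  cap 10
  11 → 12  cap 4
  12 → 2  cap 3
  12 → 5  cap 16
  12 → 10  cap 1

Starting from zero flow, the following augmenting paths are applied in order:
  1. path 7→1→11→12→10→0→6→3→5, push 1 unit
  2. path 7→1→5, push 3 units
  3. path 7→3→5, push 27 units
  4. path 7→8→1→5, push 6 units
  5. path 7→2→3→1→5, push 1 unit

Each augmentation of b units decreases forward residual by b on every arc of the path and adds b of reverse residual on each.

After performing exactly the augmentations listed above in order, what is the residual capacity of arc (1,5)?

after path 1 (7→1→11→12→10→0→6→3→5, push 1): res(1,5)=16
after path 2 (7→1→5, push 3): res(1,5)=13
after path 3 (7→3→5, push 27): res(1,5)=13
after path 4 (7→8→1→5, push 6): res(1,5)=7
after path 5 (7→2→3→1→5, push 1): res(1,5)=6

Residual capacity of (1,5): 6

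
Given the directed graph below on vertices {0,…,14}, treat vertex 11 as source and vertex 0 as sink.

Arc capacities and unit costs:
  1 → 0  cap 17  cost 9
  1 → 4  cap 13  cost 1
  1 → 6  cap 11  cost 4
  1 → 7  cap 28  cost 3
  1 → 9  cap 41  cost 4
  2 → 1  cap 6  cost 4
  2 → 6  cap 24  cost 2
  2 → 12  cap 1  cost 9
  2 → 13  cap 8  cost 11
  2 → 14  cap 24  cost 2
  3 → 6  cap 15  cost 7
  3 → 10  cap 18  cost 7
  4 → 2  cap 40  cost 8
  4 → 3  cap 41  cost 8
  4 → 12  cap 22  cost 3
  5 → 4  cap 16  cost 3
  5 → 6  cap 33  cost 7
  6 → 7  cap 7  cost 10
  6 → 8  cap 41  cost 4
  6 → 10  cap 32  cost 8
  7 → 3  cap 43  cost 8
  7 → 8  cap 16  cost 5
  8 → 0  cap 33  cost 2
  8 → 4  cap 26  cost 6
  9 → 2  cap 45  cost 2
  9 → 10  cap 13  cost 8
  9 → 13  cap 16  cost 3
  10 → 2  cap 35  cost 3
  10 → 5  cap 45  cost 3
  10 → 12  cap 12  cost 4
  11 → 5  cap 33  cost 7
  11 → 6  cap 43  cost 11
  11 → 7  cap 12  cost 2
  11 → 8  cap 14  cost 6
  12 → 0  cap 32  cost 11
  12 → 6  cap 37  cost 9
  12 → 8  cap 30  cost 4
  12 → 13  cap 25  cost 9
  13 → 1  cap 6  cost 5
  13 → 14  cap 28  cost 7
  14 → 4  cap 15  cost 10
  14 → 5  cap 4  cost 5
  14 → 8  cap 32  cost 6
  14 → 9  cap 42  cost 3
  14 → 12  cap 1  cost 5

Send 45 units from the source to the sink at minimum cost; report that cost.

shortest-cost path #1: 11→8→0 push 14 @ unit cost 8 (adds 112)
shortest-cost path #2: 11→7→8→0 push 12 @ unit cost 9 (adds 108)
shortest-cost path #3: 11→6→8→0 push 7 @ unit cost 17 (adds 119)
shortest-cost path #4: 11→5→4→12→0 push 12 @ unit cost 24 (adds 288)
total cost = 627

Minimum cost for 45 units: 627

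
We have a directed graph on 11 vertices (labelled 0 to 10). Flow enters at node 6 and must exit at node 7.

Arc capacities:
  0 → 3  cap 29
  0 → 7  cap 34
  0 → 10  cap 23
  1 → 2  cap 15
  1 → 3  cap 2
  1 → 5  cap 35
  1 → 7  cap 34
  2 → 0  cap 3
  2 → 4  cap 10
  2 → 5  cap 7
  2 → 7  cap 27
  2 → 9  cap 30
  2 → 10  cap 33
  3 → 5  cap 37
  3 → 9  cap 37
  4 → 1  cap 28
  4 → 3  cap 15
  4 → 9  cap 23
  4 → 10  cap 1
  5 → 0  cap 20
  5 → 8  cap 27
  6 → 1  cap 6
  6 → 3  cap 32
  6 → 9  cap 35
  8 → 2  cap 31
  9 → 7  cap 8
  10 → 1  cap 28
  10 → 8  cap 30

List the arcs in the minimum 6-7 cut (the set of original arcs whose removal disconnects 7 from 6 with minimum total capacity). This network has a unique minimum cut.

Min-cut arcs: {(6,1), (6,3), (9,7)} (total capacity 46)

augment #1: 6→1→7 push 6
augment #2: 6→9→7 push 8
augment #3: 6→3→5→0→7 push 20
augment #4: 6→3→5→8→2→7 push 12
max flow = 46; residual-reachable set from 6 gives S-side
cut edges (S→T): {(6,1), (6,3), (9,7)} total cap 46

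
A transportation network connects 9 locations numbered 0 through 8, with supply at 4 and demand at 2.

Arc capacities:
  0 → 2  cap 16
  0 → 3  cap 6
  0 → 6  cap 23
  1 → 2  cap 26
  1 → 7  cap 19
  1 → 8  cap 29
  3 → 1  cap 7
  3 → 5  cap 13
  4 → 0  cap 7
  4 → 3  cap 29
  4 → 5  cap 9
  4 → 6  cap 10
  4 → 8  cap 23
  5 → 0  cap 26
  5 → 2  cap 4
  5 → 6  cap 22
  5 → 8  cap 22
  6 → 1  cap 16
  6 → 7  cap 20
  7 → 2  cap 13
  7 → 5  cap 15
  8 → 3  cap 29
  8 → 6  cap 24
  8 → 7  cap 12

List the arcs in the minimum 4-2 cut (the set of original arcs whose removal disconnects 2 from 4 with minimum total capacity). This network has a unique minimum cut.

Min-cut arcs: {(0,2), (3,1), (5,2), (6,1), (7,2)} (total capacity 56)

augment #1: 4→0→2 push 7
augment #2: 4→5→2 push 4
augment #3: 4→3→1→2 push 7
augment #4: 4→5→0→2 push 5
augment #5: 4→6→1→2 push 10
augment #6: 4→8→7→2 push 12
augment #7: 4→3→5→0→2 push 4
augment #8: 4→8→6→1→2 push 6
augment #9: 4→8→6→7→2 push 1
max flow = 56; residual-reachable set from 4 gives S-side
cut edges (S→T): {(0,2), (3,1), (5,2), (6,1), (7,2)} total cap 56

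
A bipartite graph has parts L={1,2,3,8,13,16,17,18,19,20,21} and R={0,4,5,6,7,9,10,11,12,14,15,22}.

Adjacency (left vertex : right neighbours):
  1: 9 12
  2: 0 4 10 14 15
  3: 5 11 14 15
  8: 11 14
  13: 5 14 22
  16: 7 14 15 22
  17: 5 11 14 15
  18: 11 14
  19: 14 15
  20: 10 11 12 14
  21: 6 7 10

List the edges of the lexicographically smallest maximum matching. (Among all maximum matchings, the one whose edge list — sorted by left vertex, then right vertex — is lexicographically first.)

|M| = 10 (so the lex-smallest maximum matching has 10 edges)
process left vertices in ascending order; for each, take the smallest-labelled available neighbour that still permits 10 edges overall, or leave it unmatched if none does
lex-smallest matching: {1-9, 2-0, 3-5, 8-11, 13-22, 16-7, 17-14, 19-15, 20-10, 21-6}

Lex-smallest maximum matching: {(1,9), (2,0), (3,5), (8,11), (13,22), (16,7), (17,14), (19,15), (20,10), (21,6)}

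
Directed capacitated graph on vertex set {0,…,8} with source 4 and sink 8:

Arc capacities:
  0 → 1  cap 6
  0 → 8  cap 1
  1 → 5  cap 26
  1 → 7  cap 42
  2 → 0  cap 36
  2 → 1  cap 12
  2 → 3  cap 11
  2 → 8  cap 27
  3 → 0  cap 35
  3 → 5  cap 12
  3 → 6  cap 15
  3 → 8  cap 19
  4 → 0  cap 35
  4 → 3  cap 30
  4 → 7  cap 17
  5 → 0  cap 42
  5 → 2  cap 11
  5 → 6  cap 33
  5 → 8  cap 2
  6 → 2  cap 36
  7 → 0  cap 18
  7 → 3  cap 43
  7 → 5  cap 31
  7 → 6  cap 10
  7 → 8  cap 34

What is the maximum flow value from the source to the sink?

augment #1: 4→0→8 bottleneck 1, total now 1
augment #2: 4→3→8 bottleneck 19, total now 20
augment #3: 4→7→8 bottleneck 17, total now 37
augment #4: 4→3→5→8 bottleneck 2, total now 39
augment #5: 4→0→1→7→8 bottleneck 6, total now 45
augment #6: 4→3→5→2→8 bottleneck 9, total now 54

Maximum flow value: 54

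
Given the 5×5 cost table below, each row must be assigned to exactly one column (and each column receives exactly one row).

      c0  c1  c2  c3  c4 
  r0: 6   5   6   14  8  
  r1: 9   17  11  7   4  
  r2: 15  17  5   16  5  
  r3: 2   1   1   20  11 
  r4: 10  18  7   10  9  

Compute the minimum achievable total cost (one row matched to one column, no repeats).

Minimum assignment cost: 26

one of 4 optimal assignments: row0→col0 (cost 6), row1→col3 (cost 7), row2→col4 (cost 5), row3→col1 (cost 1), row4→col2 (cost 7)
total = 6 + 7 + 5 + 1 + 7 = 26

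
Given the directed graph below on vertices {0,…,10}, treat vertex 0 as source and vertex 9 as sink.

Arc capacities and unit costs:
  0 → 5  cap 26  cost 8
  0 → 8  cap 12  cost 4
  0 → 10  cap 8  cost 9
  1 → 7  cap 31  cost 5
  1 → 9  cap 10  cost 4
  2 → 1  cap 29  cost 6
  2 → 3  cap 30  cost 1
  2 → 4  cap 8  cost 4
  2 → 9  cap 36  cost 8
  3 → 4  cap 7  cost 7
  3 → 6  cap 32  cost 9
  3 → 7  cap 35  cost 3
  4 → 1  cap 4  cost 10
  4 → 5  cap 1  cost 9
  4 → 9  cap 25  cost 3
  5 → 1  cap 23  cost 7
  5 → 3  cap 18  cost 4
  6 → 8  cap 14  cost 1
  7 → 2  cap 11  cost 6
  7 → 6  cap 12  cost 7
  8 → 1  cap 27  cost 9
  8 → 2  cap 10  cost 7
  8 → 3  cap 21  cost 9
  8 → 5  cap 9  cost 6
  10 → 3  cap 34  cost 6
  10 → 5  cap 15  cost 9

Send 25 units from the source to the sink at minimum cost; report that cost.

shortest-cost path #1: 0→8→1→9 push 10 @ unit cost 17 (adds 170)
shortest-cost path #2: 0→8→2→4→9 push 2 @ unit cost 18 (adds 36)
shortest-cost path #3: 0→5→1→8→2→4→9 push 6 @ unit cost 20 (adds 120)
shortest-cost path #4: 0→5→1→8→2→9 push 2 @ unit cost 21 (adds 42)
shortest-cost path #5: 0→5→3→4→9 push 5 @ unit cost 22 (adds 110)
total cost = 478

Minimum cost for 25 units: 478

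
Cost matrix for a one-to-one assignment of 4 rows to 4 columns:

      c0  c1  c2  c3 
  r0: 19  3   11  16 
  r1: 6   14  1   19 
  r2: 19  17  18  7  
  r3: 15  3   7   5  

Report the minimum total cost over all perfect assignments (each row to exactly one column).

Minimum assignment cost: 23

optimal assignment: row0→col1 (cost 3), row1→col0 (cost 6), row2→col3 (cost 7), row3→col2 (cost 7)
total = 3 + 6 + 7 + 7 = 23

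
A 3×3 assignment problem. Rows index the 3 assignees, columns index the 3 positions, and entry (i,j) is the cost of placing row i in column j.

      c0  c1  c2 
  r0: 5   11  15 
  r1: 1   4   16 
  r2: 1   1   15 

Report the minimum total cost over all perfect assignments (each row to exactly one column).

Minimum assignment cost: 17

optimal assignment: row0→col2 (cost 15), row1→col0 (cost 1), row2→col1 (cost 1)
total = 15 + 1 + 1 = 17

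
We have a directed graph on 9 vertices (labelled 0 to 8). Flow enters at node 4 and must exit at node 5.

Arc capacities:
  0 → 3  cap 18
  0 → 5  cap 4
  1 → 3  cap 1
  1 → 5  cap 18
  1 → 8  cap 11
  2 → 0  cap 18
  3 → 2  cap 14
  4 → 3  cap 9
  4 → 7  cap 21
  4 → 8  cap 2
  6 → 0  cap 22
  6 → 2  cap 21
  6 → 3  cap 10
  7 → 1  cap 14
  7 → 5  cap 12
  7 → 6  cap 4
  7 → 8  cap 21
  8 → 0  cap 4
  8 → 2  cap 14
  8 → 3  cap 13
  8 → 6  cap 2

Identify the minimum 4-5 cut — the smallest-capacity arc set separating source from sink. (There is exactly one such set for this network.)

Min-cut arcs: {(0,5), (4,7)} (total capacity 25)

augment #1: 4→7→5 push 12
augment #2: 4→7→1→5 push 9
augment #3: 4→8→0→5 push 2
augment #4: 4→3→2→0→5 push 2
max flow = 25; residual-reachable set from 4 gives S-side
cut edges (S→T): {(0,5), (4,7)} total cap 25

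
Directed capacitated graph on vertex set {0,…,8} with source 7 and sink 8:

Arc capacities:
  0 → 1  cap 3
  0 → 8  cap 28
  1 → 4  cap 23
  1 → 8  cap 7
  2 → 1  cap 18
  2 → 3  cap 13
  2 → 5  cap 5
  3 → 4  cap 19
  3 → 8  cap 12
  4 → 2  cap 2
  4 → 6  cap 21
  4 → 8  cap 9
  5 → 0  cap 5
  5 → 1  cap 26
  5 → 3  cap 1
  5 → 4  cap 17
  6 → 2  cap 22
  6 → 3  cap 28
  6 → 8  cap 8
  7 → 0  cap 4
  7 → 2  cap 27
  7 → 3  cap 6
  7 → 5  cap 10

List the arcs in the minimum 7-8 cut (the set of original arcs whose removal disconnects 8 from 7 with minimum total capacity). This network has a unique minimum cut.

augment #1: 7→0→8 push 4
augment #2: 7→3→8 push 6
augment #3: 7→2→1→8 push 7
augment #4: 7→2→3→8 push 6
augment #5: 7→5→0→8 push 5
augment #6: 7→5→4→8 push 5
augment #7: 7→2→1→4→8 push 4
augment #8: 7→2→1→4→6→8 push 7
augment #9: 7→2→3→4→6→8 push 1
max flow = 45; residual-reachable set from 7 gives S-side
cut edges (S→T): {(1,8), (3,8), (4,8), (5,0), (6,8), (7,0)} total cap 45

Min-cut arcs: {(1,8), (3,8), (4,8), (5,0), (6,8), (7,0)} (total capacity 45)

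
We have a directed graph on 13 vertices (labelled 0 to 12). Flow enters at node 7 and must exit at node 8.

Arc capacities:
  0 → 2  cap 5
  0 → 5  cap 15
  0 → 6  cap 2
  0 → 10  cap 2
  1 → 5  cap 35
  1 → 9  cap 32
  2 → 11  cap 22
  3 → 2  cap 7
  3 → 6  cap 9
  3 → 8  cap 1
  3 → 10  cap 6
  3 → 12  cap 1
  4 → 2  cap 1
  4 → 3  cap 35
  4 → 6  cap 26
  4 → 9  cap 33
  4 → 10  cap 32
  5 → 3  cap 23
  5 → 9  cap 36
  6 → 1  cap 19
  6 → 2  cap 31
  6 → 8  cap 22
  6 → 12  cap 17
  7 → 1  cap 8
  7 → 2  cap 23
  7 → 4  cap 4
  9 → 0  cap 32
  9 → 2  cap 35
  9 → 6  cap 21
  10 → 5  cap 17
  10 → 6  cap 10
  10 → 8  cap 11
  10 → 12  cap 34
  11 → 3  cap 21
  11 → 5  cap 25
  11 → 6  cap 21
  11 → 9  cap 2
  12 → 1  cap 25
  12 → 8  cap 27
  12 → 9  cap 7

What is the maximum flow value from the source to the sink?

augment #1: 7→4→3→8 bottleneck 1, total now 1
augment #2: 7→4→6→8 bottleneck 3, total now 4
augment #3: 7→1→9→6→8 bottleneck 8, total now 12
augment #4: 7→2→11→6→8 bottleneck 11, total now 23
augment #5: 7→2→11→3→10→8 bottleneck 6, total now 29
augment #6: 7→2→11→3→12→8 bottleneck 1, total now 30
augment #7: 7→2→11→6→12→8 bottleneck 4, total now 34

Maximum flow value: 34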